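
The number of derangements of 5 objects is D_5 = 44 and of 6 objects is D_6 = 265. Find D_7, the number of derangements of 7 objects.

1854

D_7 = (7-1)·(D_6 + D_5) = 6·(265 + 44) = 6·309 = 1854.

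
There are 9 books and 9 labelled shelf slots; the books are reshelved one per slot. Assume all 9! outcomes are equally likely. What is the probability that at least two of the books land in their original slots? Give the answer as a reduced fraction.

Favorable outcomes: Σ_{i≥2} C(9,i)·!(9-i) = 36·1854 + 84·265 + 126·44 + 126·9 + 84·2 + 36·1 + 9·0 + 1·1 = 95887.
Total outcomes: 9! = 362880.
Probability = 95887/362880 = 95887/362880.

95887/362880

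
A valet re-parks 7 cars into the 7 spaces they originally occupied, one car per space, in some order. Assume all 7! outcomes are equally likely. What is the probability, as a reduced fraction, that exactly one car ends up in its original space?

53/144

Favorable outcomes: C(7,1)·!6 = 7·265 = 1855.
Total outcomes: 7! = 5040.
Probability = 1855/5040 = 53/144.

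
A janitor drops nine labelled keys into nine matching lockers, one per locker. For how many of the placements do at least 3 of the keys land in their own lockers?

29143

# with exactly i fixed is C(9,i)·!(9-i); sum over i=3..9:
  i=3: C(9,3)·!6 = 84·265 = 22260
  i=4: C(9,4)·!5 = 126·44 = 5544
  i=5: C(9,5)·!4 = 126·9 = 1134
  i=6: C(9,6)·!3 = 84·2 = 168
  i=7: C(9,7)·!2 = 36·1 = 36
  i=8: C(9,8)·!1 = 9·0 = 0
  i=9: C(9,9)·!0 = 1·1 = 1
Total = 29143.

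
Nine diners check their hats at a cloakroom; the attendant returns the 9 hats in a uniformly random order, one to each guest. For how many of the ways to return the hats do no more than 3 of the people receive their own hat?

# with exactly i fixed is C(9,i)·!(9-i); sum over i=0..3:
  i=0: C(9,0)·!9 = 1·133496 = 133496
  i=1: C(9,1)·!8 = 9·14833 = 133497
  i=2: C(9,2)·!7 = 36·1854 = 66744
  i=3: C(9,3)·!6 = 84·265 = 22260
Total = 355997.

355997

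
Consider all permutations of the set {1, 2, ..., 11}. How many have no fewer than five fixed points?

146114

Sum C(11,i)·!(11-i) for i = 5..11:
  i=5: C(11,5)·!6 = 462·265 = 122430
  i=6: C(11,6)·!5 = 462·44 = 20328
  i=7: C(11,7)·!4 = 330·9 = 2970
  i=8: C(11,8)·!3 = 165·2 = 330
  i=9: C(11,9)·!2 = 55·1 = 55
  i=10: C(11,10)·!1 = 11·0 = 0
  i=11: C(11,11)·!0 = 1·1 = 1
Total = 146114.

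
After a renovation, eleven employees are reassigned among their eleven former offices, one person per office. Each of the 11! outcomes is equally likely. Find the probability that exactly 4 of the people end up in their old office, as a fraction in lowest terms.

103/6720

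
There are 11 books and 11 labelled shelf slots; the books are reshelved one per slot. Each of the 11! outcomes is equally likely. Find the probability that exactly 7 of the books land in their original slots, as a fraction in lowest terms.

Favorable outcomes: C(11,7)·!4 = 330·9 = 2970.
Total outcomes: 11! = 39916800.
Probability = 2970/39916800 = 1/13440.

1/13440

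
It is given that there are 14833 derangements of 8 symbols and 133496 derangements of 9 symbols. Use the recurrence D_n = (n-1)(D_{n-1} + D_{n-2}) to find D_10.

1334961

D_10 = (10-1)·(D_9 + D_8) = 9·(133496 + 14833) = 9·148329 = 1334961.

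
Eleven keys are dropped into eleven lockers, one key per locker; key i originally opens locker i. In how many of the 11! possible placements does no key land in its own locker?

14684570

Recurrence: !11 = 11·!10 + (-1)^11.
!11 = 11·1334961 - 1 = 14684570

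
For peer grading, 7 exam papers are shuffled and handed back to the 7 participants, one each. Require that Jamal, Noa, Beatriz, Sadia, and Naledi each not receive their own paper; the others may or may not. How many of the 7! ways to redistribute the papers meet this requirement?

Inclusion-exclusion on the 5 forbidden self-matches:
Σ_{j=0}^{5} (-1)^j C(5,j)(7-j)!
= C(5,0)·7! - C(5,1)·6! + C(5,2)·5! - C(5,3)·4! + C(5,4)·3! - C(5,5)·2!
= 5040 - 3600 + 1200 - 240 + 30 - 2
= 2428

2428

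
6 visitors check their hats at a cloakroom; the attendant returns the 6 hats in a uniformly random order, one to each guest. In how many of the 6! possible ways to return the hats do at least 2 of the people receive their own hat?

191

# with exactly i fixed is C(6,i)·!(6-i); sum over i=2..6:
  i=2: C(6,2)·!4 = 15·9 = 135
  i=3: C(6,3)·!3 = 20·2 = 40
  i=4: C(6,4)·!2 = 15·1 = 15
  i=5: C(6,5)·!1 = 6·0 = 0
  i=6: C(6,6)·!0 = 1·1 = 1
Total = 191.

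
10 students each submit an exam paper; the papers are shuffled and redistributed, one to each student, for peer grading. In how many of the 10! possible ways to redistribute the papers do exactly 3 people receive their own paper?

222480

Pick the 3 fixed positions: C(10,3) = 120 ways.
The other 7 form a derangement: !7 = 1854.
Total: 120 × 1854 = 222480.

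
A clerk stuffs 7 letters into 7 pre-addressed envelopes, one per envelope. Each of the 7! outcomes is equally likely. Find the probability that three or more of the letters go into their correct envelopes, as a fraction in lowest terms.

Favorable outcomes: Σ_{i≥3} C(7,i)·!(7-i) = 35·9 + 35·2 + 21·1 + 7·0 + 1·1 = 407.
Total outcomes: 7! = 5040.
Probability = 407/5040 = 407/5040.

407/5040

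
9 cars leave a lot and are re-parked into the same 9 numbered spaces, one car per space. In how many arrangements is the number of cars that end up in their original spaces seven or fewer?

362879

# with exactly i fixed is C(9,i)·!(9-i); sum over i=0..7:
  i=0: C(9,0)·!9 = 1·133496 = 133496
  i=1: C(9,1)·!8 = 9·14833 = 133497
  i=2: C(9,2)·!7 = 36·1854 = 66744
  i=3: C(9,3)·!6 = 84·265 = 22260
  i=4: C(9,4)·!5 = 126·44 = 5544
  i=5: C(9,5)·!4 = 126·9 = 1134
  i=6: C(9,6)·!3 = 84·2 = 168
  i=7: C(9,7)·!2 = 36·1 = 36
Total = 362879.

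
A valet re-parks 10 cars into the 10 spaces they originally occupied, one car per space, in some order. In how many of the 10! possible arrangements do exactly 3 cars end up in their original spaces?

Choose which 3 of the 10 are fixed: C(10,3) = 120.
The remaining 7 must be deranged: !7 = 1854.
Total: 120 × 1854 = 222480.

222480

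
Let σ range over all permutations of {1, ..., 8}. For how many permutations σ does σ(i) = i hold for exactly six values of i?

Choose which 6 of the 8 are fixed: C(8,6) = 28.
The remaining 2 must be deranged: !2 = 1.
Total: 28 × 1 = 28.

28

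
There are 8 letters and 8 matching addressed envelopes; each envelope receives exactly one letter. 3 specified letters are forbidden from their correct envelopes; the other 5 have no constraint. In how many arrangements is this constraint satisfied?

Let A_j be the event that the j-th constrained one is fixed. By inclusion-exclusion over the 3 events:
Σ_{j=0}^{3} (-1)^j C(3,j)(8-j)!
= C(3,0)·8! - C(3,1)·7! + C(3,2)·6! - C(3,3)·5!
= 40320 - 15120 + 2160 - 120
= 27240

27240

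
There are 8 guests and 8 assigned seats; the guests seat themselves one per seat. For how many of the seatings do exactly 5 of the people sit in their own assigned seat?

112

Choose which 5 of the 8 are fixed: C(8,5) = 56.
The other 3 form a derangement: !3 = 2.
Total: 56 × 2 = 112.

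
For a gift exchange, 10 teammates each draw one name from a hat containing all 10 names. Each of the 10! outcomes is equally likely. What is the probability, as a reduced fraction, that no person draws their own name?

16481/44800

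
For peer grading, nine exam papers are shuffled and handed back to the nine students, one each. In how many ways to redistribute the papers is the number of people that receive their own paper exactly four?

5544

Choose which 4 of the 9 are fixed: C(9,4) = 126.
The remaining 5 must be deranged: !5 = 44.
Total: 126 × 44 = 5544.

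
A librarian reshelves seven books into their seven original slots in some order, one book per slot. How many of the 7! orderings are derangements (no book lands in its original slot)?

1854

By inclusion-exclusion, !7 = Σ (-1)^k · 7!/k! for k=0..7
= 7! - 7!/1! + 7!/2! - 7!/3! + 7!/4! - 7!/5! + 7!/6! - 7!/7!
= 5040 - 5040 + 2520 - 840 + 210 - 42 + 7 - 1
= 1854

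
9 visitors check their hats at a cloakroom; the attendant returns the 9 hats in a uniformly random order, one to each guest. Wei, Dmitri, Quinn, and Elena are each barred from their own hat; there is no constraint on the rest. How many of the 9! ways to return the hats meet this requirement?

229080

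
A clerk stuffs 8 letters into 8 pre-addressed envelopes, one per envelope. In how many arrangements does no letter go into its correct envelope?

14833

!8 is the nearest integer to 8!/e.
8! = 40320, and 40320/e ≈ 14832.90, so !8 = 14833.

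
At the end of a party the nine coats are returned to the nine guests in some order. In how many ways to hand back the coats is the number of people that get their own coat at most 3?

# with exactly i fixed is C(9,i)·!(9-i); sum over i=0..3:
  i=0: C(9,0)·!9 = 1·133496 = 133496
  i=1: C(9,1)·!8 = 9·14833 = 133497
  i=2: C(9,2)·!7 = 36·1854 = 66744
  i=3: C(9,3)·!6 = 84·265 = 22260
Total = 355997.

355997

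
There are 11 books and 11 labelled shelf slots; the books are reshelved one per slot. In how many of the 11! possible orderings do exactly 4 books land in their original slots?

Choose which 4 of the 11 are fixed: C(11,4) = 330.
The other 7 form a derangement: !7 = 1854.
Total: 330 × 1854 = 611820.

611820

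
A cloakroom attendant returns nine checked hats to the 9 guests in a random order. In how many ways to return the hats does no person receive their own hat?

133496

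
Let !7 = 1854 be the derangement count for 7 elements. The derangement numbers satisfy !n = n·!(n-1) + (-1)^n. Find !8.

14833

!8 = 8·1854 + 1 = 14833.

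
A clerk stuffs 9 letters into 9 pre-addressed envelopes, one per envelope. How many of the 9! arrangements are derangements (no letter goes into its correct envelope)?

The subfactorial !9 = [9!/e] (nearest integer).
9! = 362880, and 362880/e ≈ 133496.09, so !9 = 133496.

133496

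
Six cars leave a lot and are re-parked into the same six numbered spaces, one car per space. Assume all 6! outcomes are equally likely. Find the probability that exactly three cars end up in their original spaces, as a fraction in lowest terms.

1/18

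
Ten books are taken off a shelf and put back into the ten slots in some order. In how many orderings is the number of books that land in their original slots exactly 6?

1890

Pick the 6 fixed positions: C(10,6) = 210 ways.
The remaining 4 must be deranged: !4 = 9.
Total: 210 × 9 = 1890.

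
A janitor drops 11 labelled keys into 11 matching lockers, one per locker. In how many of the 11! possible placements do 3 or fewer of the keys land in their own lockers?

39158866

# with exactly i fixed is C(11,i)·!(11-i); sum over i=0..3:
  i=0: C(11,0)·!11 = 1·14684570 = 14684570
  i=1: C(11,1)·!10 = 11·1334961 = 14684571
  i=2: C(11,2)·!9 = 55·133496 = 7342280
  i=3: C(11,3)·!8 = 165·14833 = 2447445
Total = 39158866.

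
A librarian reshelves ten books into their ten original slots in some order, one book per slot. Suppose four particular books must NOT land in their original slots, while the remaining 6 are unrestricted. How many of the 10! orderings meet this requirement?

2399760

Let A_j be the event that the j-th constrained one is fixed. By inclusion-exclusion over the 4 events:
Σ_{j=0}^{4} (-1)^j C(4,j)(10-j)!
= C(4,0)·10! - C(4,1)·9! + C(4,2)·8! - C(4,3)·7! + C(4,4)·6!
= 3628800 - 1451520 + 241920 - 20160 + 720
= 2399760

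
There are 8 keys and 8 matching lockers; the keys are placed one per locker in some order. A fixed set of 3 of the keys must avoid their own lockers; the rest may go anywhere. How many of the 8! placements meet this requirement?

Inclusion-exclusion on the 3 forbidden self-matches:
Σ_{j=0}^{3} (-1)^j C(3,j)(8-j)!
= C(3,0)·8! - C(3,1)·7! + C(3,2)·6! - C(3,3)·5!
= 40320 - 15120 + 2160 - 120
= 27240

27240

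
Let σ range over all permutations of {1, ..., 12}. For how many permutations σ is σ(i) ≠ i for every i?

176214841

Recurrence: !12 = 11·(!11 + !10).
!12 = 11·(14684570 + 1334961) = 11·16019531 = 176214841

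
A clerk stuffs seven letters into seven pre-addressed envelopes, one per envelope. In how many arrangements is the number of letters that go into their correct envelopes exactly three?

Choose which 3 of the 7 are fixed: C(7,3) = 35.
The other 4 form a derangement: !4 = 9.
Total: 35 × 9 = 315.

315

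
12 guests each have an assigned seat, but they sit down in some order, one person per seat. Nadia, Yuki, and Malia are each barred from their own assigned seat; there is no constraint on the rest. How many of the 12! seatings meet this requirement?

Inclusion-exclusion on the 3 forbidden self-matches:
Σ_{j=0}^{3} (-1)^j C(3,j)(12-j)!
= C(3,0)·12! - C(3,1)·11! + C(3,2)·10! - C(3,3)·9!
= 479001600 - 119750400 + 10886400 - 362880
= 369774720

369774720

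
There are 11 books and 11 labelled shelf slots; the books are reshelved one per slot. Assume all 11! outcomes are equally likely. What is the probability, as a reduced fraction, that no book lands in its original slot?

1468457/3991680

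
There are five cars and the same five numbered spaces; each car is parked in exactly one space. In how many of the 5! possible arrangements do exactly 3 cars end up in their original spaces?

10

Pick the 3 fixed positions: C(5,3) = 10 ways.
The other 2 form a derangement: !2 = 1.
Total: 10 × 1 = 10.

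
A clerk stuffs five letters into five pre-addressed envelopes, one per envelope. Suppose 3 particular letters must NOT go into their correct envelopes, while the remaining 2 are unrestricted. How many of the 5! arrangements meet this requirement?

Inclusion-exclusion on the 3 forbidden self-matches:
Σ_{j=0}^{3} (-1)^j C(3,j)(5-j)!
= C(3,0)·5! - C(3,1)·4! + C(3,2)·3! - C(3,3)·2!
= 120 - 72 + 18 - 2
= 64

64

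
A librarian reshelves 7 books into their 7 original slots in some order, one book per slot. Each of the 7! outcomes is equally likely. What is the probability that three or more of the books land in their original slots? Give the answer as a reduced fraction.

Favorable outcomes: Σ_{i≥3} C(7,i)·!(7-i) = 35·9 + 35·2 + 21·1 + 7·0 + 1·1 = 407.
Total outcomes: 7! = 5040.
Probability = 407/5040 = 407/5040.

407/5040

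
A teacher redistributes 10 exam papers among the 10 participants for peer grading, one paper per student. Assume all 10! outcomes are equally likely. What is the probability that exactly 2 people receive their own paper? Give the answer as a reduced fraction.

2119/11520

Favorable outcomes: C(10,2)·!8 = 45·14833 = 667485.
Total outcomes: 10! = 3628800.
Probability = 667485/3628800 = 2119/11520.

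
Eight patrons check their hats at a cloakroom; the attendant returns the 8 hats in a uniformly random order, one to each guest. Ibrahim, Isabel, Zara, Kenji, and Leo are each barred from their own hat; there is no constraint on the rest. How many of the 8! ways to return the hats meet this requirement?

21234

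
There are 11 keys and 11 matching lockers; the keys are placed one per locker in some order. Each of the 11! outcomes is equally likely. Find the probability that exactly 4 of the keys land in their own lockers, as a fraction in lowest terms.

103/6720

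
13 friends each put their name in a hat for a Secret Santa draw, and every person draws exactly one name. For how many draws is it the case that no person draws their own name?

The subfactorial !13 = [13!/e] (nearest integer).
13! = 6227020800, and 6227020800/e ≈ 2290792932.07, so !13 = 2290792932.

2290792932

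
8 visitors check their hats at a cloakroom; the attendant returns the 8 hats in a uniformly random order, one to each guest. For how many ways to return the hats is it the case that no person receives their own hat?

14833

Recurrence: !8 = 8·!7 + (-1)^8.
!8 = 8·1854 + 1 = 14833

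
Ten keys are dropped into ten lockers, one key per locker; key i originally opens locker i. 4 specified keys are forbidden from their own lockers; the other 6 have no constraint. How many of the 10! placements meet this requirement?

Inclusion-exclusion on the 4 forbidden self-matches:
Σ_{j=0}^{4} (-1)^j C(4,j)(10-j)!
= C(4,0)·10! - C(4,1)·9! + C(4,2)·8! - C(4,3)·7! + C(4,4)·6!
= 3628800 - 1451520 + 241920 - 20160 + 720
= 2399760

2399760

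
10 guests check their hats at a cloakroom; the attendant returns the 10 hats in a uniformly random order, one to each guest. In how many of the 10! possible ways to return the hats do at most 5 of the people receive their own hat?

# with exactly i fixed is C(10,i)·!(10-i); sum over i=0..5:
  i=0: C(10,0)·!10 = 1·1334961 = 1334961
  i=1: C(10,1)·!9 = 10·133496 = 1334960
  i=2: C(10,2)·!8 = 45·14833 = 667485
  i=3: C(10,3)·!7 = 120·1854 = 222480
  i=4: C(10,4)·!6 = 210·265 = 55650
  i=5: C(10,5)·!5 = 252·44 = 11088
Total = 3626624.

3626624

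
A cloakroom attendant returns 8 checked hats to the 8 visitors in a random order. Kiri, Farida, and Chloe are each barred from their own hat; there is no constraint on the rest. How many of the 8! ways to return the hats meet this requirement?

Inclusion-exclusion on the 3 forbidden self-matches:
Σ_{j=0}^{3} (-1)^j C(3,j)(8-j)!
= C(3,0)·8! - C(3,1)·7! + C(3,2)·6! - C(3,3)·5!
= 40320 - 15120 + 2160 - 120
= 27240

27240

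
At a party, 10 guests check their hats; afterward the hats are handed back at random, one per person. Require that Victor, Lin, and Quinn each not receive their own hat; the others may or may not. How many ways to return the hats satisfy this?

2656080

Inclusion-exclusion on the 3 forbidden self-matches:
Σ_{j=0}^{3} (-1)^j C(3,j)(10-j)!
= C(3,0)·10! - C(3,1)·9! + C(3,2)·8! - C(3,3)·7!
= 3628800 - 1088640 + 120960 - 5040
= 2656080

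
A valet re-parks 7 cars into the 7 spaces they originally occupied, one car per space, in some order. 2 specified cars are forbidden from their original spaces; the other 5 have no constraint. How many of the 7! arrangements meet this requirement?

Inclusion-exclusion on the 2 forbidden self-matches:
Σ_{j=0}^{2} (-1)^j C(2,j)(7-j)!
= C(2,0)·7! - C(2,1)·6! + C(2,2)·5!
= 5040 - 1440 + 120
= 3720

3720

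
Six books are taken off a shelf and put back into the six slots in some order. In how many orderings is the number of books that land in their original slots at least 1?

Sum C(6,i)·!(6-i) for i = 1..6:
  i=1: C(6,1)·!5 = 6·44 = 264
  i=2: C(6,2)·!4 = 15·9 = 135
  i=3: C(6,3)·!3 = 20·2 = 40
  i=4: C(6,4)·!2 = 15·1 = 15
  i=5: C(6,5)·!1 = 6·0 = 0
  i=6: C(6,6)·!0 = 1·1 = 1
Total = 455.

455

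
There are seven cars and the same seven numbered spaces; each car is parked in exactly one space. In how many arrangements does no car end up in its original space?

1854

!7 is the nearest integer to 7!/e.
7! = 5040, and 5040/e ≈ 1854.11, so !7 = 1854.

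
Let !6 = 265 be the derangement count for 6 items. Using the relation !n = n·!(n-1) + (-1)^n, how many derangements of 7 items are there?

!7 = 7·265 - 1 = 1854.

1854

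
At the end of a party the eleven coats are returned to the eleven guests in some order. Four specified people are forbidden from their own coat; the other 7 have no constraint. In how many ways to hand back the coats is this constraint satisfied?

Inclusion-exclusion on the 4 forbidden self-matches:
Σ_{j=0}^{4} (-1)^j C(4,j)(11-j)!
= C(4,0)·11! - C(4,1)·10! + C(4,2)·9! - C(4,3)·8! + C(4,4)·7!
= 39916800 - 14515200 + 2177280 - 161280 + 5040
= 27422640

27422640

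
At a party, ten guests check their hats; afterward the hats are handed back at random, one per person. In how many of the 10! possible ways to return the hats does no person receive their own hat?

1334961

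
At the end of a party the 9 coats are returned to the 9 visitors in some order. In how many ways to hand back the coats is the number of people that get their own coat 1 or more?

Sum C(9,i)·!(9-i) for i = 1..9:
  i=1: C(9,1)·!8 = 9·14833 = 133497
  i=2: C(9,2)·!7 = 36·1854 = 66744
  i=3: C(9,3)·!6 = 84·265 = 22260
  i=4: C(9,4)·!5 = 126·44 = 5544
  i=5: C(9,5)·!4 = 126·9 = 1134
  i=6: C(9,6)·!3 = 84·2 = 168
  i=7: C(9,7)·!2 = 36·1 = 36
  i=8: C(9,8)·!1 = 9·0 = 0
  i=9: C(9,9)·!0 = 1·1 = 1
Total = 229384.

229384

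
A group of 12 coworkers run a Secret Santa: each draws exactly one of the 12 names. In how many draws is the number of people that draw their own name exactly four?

7342335

Choose which 4 of the 12 are fixed: C(12,4) = 495.
The remaining 8 must be deranged: !8 = 14833.
Total: 495 × 14833 = 7342335.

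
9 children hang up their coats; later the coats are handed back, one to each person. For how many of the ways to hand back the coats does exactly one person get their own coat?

Pick the single fixed position: C(9,1) = 9 ways.
The remaining 8 must be deranged: !8 = 14833.
Total: 9 × 14833 = 133497.

133497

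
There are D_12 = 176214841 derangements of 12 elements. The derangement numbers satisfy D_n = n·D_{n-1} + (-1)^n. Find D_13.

2290792932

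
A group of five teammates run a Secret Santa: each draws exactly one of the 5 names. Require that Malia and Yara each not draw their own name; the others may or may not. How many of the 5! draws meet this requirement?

Let A_j be the event that the j-th constrained one is fixed. By inclusion-exclusion over the 2 events:
Σ_{j=0}^{2} (-1)^j C(2,j)(5-j)!
= C(2,0)·5! - C(2,1)·4! + C(2,2)·3!
= 120 - 48 + 6
= 78

78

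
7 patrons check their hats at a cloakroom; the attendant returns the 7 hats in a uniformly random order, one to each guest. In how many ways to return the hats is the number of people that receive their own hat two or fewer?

4633

# with exactly i fixed is C(7,i)·!(7-i); sum over i=0..2:
  i=0: C(7,0)·!7 = 1·1854 = 1854
  i=1: C(7,1)·!6 = 7·265 = 1855
  i=2: C(7,2)·!5 = 21·44 = 924
Total = 4633.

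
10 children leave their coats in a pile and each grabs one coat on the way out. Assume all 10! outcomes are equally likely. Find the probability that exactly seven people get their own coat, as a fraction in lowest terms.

1/15120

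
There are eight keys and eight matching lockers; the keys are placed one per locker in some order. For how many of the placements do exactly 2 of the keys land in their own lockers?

Choose which 2 of the 8 are fixed: C(8,2) = 28.
The other 6 form a derangement: !6 = 265.
Total: 28 × 265 = 7420.

7420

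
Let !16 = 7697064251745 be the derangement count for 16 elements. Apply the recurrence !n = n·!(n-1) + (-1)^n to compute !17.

130850092279664

!17 = 17·7697064251745 - 1 = 130850092279664.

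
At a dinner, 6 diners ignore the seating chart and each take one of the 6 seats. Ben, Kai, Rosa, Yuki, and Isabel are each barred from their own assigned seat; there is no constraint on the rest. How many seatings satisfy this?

309

Let A_j be the event that the j-th constrained one is fixed. By inclusion-exclusion over the 5 events:
Σ_{j=0}^{5} (-1)^j C(5,j)(6-j)!
= C(5,0)·6! - C(5,1)·5! + C(5,2)·4! - C(5,3)·3! + C(5,4)·2! - C(5,5)·1!
= 720 - 600 + 240 - 60 + 10 - 1
= 309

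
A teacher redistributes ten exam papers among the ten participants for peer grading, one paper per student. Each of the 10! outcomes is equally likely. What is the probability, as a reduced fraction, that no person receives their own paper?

Favorable outcomes: !10 = 1334961.
Total outcomes: 10! = 3628800.
Probability = 1334961/3628800 = 16481/44800.

16481/44800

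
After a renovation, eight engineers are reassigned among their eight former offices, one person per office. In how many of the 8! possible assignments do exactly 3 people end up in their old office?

2464

Choose which 3 of the 8 are fixed: C(8,3) = 56.
The other 5 form a derangement: !5 = 44.
Total: 56 × 44 = 2464.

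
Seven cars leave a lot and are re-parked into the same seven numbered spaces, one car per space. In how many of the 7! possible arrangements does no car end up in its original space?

1854

The number of derangements of 7 is !7 = Σ_{k=0}^{7} (-1)^k·7!/k!
= 7! - 7!/1! + 7!/2! - 7!/3! + 7!/4! - 7!/5! + 7!/6! - 7!/7!
= 5040 - 5040 + 2520 - 840 + 210 - 42 + 7 - 1
= 1854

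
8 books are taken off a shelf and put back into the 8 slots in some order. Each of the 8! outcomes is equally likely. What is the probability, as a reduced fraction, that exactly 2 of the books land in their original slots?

Favorable outcomes: C(8,2)·!6 = 28·265 = 7420.
Total outcomes: 8! = 40320.
Probability = 7420/40320 = 53/288.

53/288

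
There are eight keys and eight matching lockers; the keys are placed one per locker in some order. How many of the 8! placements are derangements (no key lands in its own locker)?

14833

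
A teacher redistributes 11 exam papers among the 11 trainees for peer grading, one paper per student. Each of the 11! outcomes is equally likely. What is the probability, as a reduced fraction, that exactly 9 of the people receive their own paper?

Favorable outcomes: C(11,9)·!2 = 55·1 = 55.
Total outcomes: 11! = 39916800.
Probability = 55/39916800 = 1/725760.

1/725760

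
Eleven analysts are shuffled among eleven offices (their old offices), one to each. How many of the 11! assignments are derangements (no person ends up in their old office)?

14684570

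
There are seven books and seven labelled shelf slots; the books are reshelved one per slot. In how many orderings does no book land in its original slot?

The subfactorial !7 = [7!/e] (nearest integer).
7! = 5040, and 5040/e ≈ 1854.11, so !7 = 1854.

1854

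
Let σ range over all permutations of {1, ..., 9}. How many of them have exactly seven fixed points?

36

Pick the 7 fixed positions: C(9,7) = 36 ways.
The remaining 2 must be deranged: !2 = 1.
Total: 36 × 1 = 36.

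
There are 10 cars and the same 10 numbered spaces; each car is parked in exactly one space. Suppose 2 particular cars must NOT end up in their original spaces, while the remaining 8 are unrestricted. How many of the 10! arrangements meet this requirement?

2943360

Inclusion-exclusion on the 2 forbidden self-matches:
Σ_{j=0}^{2} (-1)^j C(2,j)(10-j)!
= C(2,0)·10! - C(2,1)·9! + C(2,2)·8!
= 3628800 - 725760 + 40320
= 2943360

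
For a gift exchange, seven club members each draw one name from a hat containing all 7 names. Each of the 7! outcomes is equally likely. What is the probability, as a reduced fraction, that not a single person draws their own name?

Favorable outcomes: !7 = 1854.
Total outcomes: 7! = 5040.
Probability = 1854/5040 = 103/280.

103/280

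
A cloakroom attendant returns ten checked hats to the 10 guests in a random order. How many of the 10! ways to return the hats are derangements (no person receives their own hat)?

1334961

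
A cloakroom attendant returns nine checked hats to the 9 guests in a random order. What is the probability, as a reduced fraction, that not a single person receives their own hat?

Favorable outcomes: !9 = 133496.
Total outcomes: 9! = 362880.
Probability = 133496/362880 = 16687/45360.

16687/45360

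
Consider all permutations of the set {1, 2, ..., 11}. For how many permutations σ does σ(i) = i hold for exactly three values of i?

2447445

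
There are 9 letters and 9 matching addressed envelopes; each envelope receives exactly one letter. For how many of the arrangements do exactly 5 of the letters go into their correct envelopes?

1134

Pick the 5 fixed positions: C(9,5) = 126 ways.
The other 4 form a derangement: !4 = 9.
Total: 126 × 9 = 1134.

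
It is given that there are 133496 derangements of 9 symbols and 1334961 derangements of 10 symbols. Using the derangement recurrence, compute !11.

14684570

!11 = (11-1)·(!10 + !9) = 10·(1334961 + 133496) = 10·1468457 = 14684570.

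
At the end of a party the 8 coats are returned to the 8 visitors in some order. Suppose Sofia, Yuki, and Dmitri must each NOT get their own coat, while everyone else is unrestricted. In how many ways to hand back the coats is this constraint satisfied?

27240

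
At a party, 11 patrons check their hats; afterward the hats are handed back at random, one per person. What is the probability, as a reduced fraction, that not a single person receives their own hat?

Favorable outcomes: !11 = 14684570.
Total outcomes: 11! = 39916800.
Probability = 14684570/39916800 = 1468457/3991680.

1468457/3991680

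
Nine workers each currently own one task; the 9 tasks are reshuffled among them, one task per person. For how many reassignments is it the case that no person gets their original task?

133496

By inclusion-exclusion, !9 = Σ (-1)^k · 9!/k! for k=0..9
= 9! - 9!/1! + 9!/2! - 9!/3! + 9!/4! - 9!/5! + 9!/6! - 9!/7! + 9!/8! - 9!/9!
= 362880 - 362880 + 181440 - 60480 + 15120 - 3024 + 504 - 72 + 9 - 1
= 133496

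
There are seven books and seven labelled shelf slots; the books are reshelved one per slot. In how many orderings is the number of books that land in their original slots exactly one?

1855

Choose which one of the 7 is fixed: C(7,1) = 7.
The remaining 6 must be deranged: !6 = 265.
Total: 7 × 265 = 1855.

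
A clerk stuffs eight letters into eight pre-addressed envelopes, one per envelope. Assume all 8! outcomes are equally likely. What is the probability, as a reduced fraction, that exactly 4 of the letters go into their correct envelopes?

1/64

Favorable outcomes: C(8,4)·!4 = 70·9 = 630.
Total outcomes: 8! = 40320.
Probability = 630/40320 = 1/64.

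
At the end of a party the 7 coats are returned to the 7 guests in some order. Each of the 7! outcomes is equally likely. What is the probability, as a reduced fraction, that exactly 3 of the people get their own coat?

Favorable outcomes: C(7,3)·!4 = 35·9 = 315.
Total outcomes: 7! = 5040.
Probability = 315/5040 = 1/16.

1/16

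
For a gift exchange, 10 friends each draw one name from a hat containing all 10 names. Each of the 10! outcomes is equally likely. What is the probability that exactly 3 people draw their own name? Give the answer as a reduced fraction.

103/1680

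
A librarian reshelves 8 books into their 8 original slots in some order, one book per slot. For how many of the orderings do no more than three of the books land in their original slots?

39549

# with exactly i fixed is C(8,i)·!(8-i); sum over i=0..3:
  i=0: C(8,0)·!8 = 1·14833 = 14833
  i=1: C(8,1)·!7 = 8·1854 = 14832
  i=2: C(8,2)·!6 = 28·265 = 7420
  i=3: C(8,3)·!5 = 56·44 = 2464
Total = 39549.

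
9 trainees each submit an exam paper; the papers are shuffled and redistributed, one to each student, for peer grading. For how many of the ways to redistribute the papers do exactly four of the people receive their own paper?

Pick the 4 fixed positions: C(9,4) = 126 ways.
The other 5 form a derangement: !5 = 44.
Total: 126 × 44 = 5544.

5544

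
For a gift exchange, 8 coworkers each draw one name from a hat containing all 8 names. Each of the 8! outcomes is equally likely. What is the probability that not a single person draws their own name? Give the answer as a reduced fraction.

Favorable outcomes: !8 = 14833.
Total outcomes: 8! = 40320.
Probability = 14833/40320 = 2119/5760.

2119/5760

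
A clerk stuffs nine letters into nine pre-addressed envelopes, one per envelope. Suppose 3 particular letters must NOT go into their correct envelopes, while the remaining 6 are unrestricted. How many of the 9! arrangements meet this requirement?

256320

Let A_j be the event that the j-th constrained one is fixed. By inclusion-exclusion over the 3 events:
Σ_{j=0}^{3} (-1)^j C(3,j)(9-j)!
= C(3,0)·9! - C(3,1)·8! + C(3,2)·7! - C(3,3)·6!
= 362880 - 120960 + 15120 - 720
= 256320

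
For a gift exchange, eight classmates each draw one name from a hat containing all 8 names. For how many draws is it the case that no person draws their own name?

14833

The subfactorial !8 = [8!/e] (nearest integer).
8! = 40320, and 40320/e ≈ 14832.90, so !8 = 14833.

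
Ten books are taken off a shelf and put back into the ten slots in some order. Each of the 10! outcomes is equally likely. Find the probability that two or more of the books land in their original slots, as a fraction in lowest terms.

Favorable outcomes: Σ_{i≥2} C(10,i)·!(10-i) = 45·14833 + 120·1854 + 210·265 + 252·44 + 210·9 + 120·2 + 45·1 + 10·0 + 1·1 = 958879.
Total outcomes: 10! = 3628800.
Probability = 958879/3628800 = 958879/3628800.

958879/3628800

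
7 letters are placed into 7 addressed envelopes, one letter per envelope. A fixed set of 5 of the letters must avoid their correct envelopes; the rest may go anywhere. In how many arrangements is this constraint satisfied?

Inclusion-exclusion on the 5 forbidden self-matches:
Σ_{j=0}^{5} (-1)^j C(5,j)(7-j)!
= C(5,0)·7! - C(5,1)·6! + C(5,2)·5! - C(5,3)·4! + C(5,4)·3! - C(5,5)·2!
= 5040 - 3600 + 1200 - 240 + 30 - 2
= 2428

2428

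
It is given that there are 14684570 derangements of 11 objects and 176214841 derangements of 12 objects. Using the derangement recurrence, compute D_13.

D_13 = (13-1)·(D_12 + D_11) = 12·(176214841 + 14684570) = 12·190899411 = 2290792932.

2290792932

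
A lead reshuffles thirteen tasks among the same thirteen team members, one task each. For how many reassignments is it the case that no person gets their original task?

2290792932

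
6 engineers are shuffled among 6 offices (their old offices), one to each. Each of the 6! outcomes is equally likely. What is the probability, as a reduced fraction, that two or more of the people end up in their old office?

191/720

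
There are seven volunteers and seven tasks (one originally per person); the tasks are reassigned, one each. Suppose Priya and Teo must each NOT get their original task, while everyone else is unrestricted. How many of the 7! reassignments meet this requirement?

Inclusion-exclusion on the 2 forbidden self-matches:
Σ_{j=0}^{2} (-1)^j C(2,j)(7-j)!
= C(2,0)·7! - C(2,1)·6! + C(2,2)·5!
= 5040 - 1440 + 120
= 3720

3720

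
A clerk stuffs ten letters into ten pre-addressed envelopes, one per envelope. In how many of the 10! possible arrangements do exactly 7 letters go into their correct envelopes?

Pick the 7 fixed positions: C(10,7) = 120 ways.
The remaining 3 must be deranged: !3 = 2.
Total: 120 × 2 = 240.

240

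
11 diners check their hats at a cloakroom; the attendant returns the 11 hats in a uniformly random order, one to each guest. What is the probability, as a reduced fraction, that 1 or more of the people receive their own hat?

Favorable outcomes: Σ_{i≥1} C(11,i)·!(11-i) = 11·1334961 + 55·133496 + 165·14833 + 330·1854 + 462·265 + 462·44 + 330·9 + 165·2 + 55·1 + 11·0 + 1·1 = 25232230.
Total outcomes: 11! = 39916800.
Probability = 25232230/39916800 = 2523223/3991680.

2523223/3991680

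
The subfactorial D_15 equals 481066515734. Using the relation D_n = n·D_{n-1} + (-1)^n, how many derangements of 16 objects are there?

D_16 = 16·481066515734 + 1 = 7697064251745.

7697064251745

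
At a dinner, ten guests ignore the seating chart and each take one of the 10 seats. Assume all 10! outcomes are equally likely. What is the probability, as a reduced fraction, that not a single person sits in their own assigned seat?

16481/44800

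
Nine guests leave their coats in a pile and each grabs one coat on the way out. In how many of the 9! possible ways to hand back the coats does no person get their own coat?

133496

The number of derangements of 9 is !9 = Σ_{k=0}^{9} (-1)^k·9!/k!
= 9! - 9!/1! + 9!/2! - 9!/3! + 9!/4! - 9!/5! + 9!/6! - 9!/7! + 9!/8! - 9!/9!
= 362880 - 362880 + 181440 - 60480 + 15120 - 3024 + 504 - 72 + 9 - 1
= 133496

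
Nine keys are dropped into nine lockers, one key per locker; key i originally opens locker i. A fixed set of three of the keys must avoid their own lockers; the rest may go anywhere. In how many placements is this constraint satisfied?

256320

Let A_j be the event that the j-th constrained one is fixed. By inclusion-exclusion over the 3 events:
Σ_{j=0}^{3} (-1)^j C(3,j)(9-j)!
= C(3,0)·9! - C(3,1)·8! + C(3,2)·7! - C(3,3)·6!
= 362880 - 120960 + 15120 - 720
= 256320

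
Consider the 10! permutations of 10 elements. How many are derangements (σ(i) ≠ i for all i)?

1334961

By inclusion-exclusion, !10 = Σ (-1)^k · 10!/k! for k=0..10
= 10! - 10!/1! + 10!/2! - 10!/3! + 10!/4! - 10!/5! + 10!/6! - 10!/7! + 10!/8! - 10!/9! + 10!/10!
= 3628800 - 3628800 + 1814400 - 604800 + 151200 - 30240 + 5040 - 720 + 90 - 10 + 1
= 1334961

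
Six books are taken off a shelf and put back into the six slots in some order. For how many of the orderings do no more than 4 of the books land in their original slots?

719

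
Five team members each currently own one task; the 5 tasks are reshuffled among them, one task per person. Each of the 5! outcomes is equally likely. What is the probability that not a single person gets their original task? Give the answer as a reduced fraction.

11/30

Favorable outcomes: !5 = 44.
Total outcomes: 5! = 120.
Probability = 44/120 = 11/30.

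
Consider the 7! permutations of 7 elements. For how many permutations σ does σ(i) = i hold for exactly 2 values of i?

924

Choose which 2 of the 7 are fixed: C(7,2) = 21.
The remaining 5 must be deranged: !5 = 44.
Total: 21 × 44 = 924.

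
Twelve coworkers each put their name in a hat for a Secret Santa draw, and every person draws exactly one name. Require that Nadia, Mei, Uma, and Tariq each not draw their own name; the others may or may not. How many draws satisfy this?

Let A_j be the event that the j-th constrained one is fixed. By inclusion-exclusion over the 4 events:
Σ_{j=0}^{4} (-1)^j C(4,j)(12-j)!
= C(4,0)·12! - C(4,1)·11! + C(4,2)·10! - C(4,3)·9! + C(4,4)·8!
= 479001600 - 159667200 + 21772800 - 1451520 + 40320
= 339696000

339696000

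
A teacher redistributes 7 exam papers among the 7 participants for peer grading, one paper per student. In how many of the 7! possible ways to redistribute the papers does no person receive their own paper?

1854

!7 = 7! · Σ_{k=0}^{7} (-1)^k/k!
= 7! - 7!/1! + 7!/2! - 7!/3! + 7!/4! - 7!/5! + 7!/6! - 7!/7!
= 5040 - 5040 + 2520 - 840 + 210 - 42 + 7 - 1
= 1854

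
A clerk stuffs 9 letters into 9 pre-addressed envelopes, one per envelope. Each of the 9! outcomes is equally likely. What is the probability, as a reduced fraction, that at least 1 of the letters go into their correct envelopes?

Favorable outcomes: Σ_{i≥1} C(9,i)·!(9-i) = 9·14833 + 36·1854 + 84·265 + 126·44 + 126·9 + 84·2 + 36·1 + 9·0 + 1·1 = 229384.
Total outcomes: 9! = 362880.
Probability = 229384/362880 = 28673/45360.

28673/45360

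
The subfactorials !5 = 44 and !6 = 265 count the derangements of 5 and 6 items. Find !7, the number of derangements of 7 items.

!7 = (7-1)·(!6 + !5) = 6·(265 + 44) = 6·309 = 1854.

1854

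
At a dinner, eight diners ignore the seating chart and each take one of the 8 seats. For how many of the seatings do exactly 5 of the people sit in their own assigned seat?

Choose which 5 of the 8 are fixed: C(8,5) = 56.
The other 3 form a derangement: !3 = 2.
Total: 56 × 2 = 112.

112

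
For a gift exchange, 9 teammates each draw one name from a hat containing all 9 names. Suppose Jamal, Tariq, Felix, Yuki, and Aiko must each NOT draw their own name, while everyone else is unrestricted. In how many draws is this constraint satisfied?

Inclusion-exclusion on the 5 forbidden self-matches:
Σ_{j=0}^{5} (-1)^j C(5,j)(9-j)!
= C(5,0)·9! - C(5,1)·8! + C(5,2)·7! - C(5,3)·6! + C(5,4)·5! - C(5,5)·4!
= 362880 - 201600 + 50400 - 7200 + 600 - 24
= 205056

205056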